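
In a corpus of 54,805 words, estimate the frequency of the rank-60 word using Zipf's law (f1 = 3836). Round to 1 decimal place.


Zipf's law: f(r) = f(1) / r
f(1) = 3836
f(60) = 3836 / 60
= 63.9 occurrences


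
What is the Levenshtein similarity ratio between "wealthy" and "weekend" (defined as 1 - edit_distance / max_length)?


Word 1: "wealthy" (length 7)
Word 2: "weekend" (length 7)
One optimal edit sequence:
  1. keep 'w'
  2. keep 'e'
  3. substitute 'a' -> 'e'  (+1)
  4. substitute 'l' -> 'k'  (+1)
  5. substitute 't' -> 'e'  (+1)
  6. substitute 'h' -> 'n'  (+1)
  7. substitute 'y' -> 'd'  (+1)
Edit distance = 5
Max length = max(7, 7) = 7
Similarity = 1 - 5/7
= 0.2857


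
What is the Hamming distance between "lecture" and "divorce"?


Comparing character by character (same length = 7):
  Pos 0: 'l' vs 'd' !=
  Pos 1: 'e' vs 'i' !=
  Pos 2: 'c' vs 'v' !=
  Pos 3: 't' vs 'o' !=
  Pos 4: 'u' vs 'r' !=
  Pos 5: 'r' vs 'c' !=
  Pos 6: 'e' vs 'e' =
Hamming distance = 6


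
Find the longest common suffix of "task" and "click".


Word 1: "task"
Word 2: "click"
Comparing from end:
  Pos -1: 'k' == 'k'
  Pos -2: 's' != 'c' (stop)
LCS = "k" (length 1)


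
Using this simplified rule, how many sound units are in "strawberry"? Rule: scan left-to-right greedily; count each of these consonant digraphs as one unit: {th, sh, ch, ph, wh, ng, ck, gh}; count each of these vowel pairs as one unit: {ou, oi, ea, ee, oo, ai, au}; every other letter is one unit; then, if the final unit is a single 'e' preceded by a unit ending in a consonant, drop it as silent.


Word: "strawberry" (10 letters)
Left-to-right scan:
  1. 's' (letter)
  2. 't' (letter)
  3. 'r' (letter)
  4. 'a' (letter)
  5. 'w' (letter)
  6. 'b' (letter)
  7. 'e' (letter)
  8. 'r' (letter)
  9. 'r' (letter)
  10. 'y' (letter)
Units from scan: 10
Sound units = 10 units


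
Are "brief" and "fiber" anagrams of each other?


Word 1: "brief" → sorted: befir
Word 2: "fiber" → sorted: befir
Same letters? befir == befir
Anagram = Yes


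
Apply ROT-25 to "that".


Word: "that"
Shift: 25
Each letter → (letter + shift) mod 26:
  't' (19) + 25 = 18 → 's'
  'h' (7) + 25 = 6 → 'g'
  'a' (0) + 25 = 25 → 'z'
  't' (19) + 25 = 18 → 's'
Result = "sgzs"


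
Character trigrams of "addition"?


Word: "addition" (length 8)
Number of trigrams = 8 - 3 + 1 = 6
  Position 0: "add"
  Position 1: "ddi"
  Position 2: "dit"
  Position 3: "iti"
  Position 4: "tio"
  Position 5: "ion"
Trigrams = "add", "ddi", "dit", "iti", "tio", "ion"


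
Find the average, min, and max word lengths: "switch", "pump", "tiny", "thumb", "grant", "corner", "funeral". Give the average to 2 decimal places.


Lengths: "switch"=6, "pump"=4, "tiny"=4, "thumb"=5, "grant"=5, "corner"=6, "funeral"=7
Sum = 37, Count = 7
Average = 37/7 = 5.29
= avg=5.29, min=4, max=7


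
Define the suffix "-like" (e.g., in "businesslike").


Suffix: -like
Example: businesslike = business + -like
Meaning = resembling


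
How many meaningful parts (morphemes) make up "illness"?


Word: "illness"
Morphemes: ill / -ness
Each morpheme carries meaning
= 2 morphemes


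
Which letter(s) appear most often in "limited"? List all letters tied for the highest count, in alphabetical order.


Word: "limited"
Letter counts:
  'd': 1
  'e': 1
  'i': 2
  'l': 1
  'm': 1
  't': 1
Maximum count = 2
Most frequent = 'i' (2 times each)


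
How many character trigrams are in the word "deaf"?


Word: "deaf" (length 4)
Number of 3-grams = length - 3 + 1 = 4 - 3 + 1
= 2


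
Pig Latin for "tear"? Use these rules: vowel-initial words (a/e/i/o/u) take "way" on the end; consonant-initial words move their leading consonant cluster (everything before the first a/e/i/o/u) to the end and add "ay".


Word: "tear"
Starts with consonant(s) → move to end, add 'ay'
Consonant cluster: "t"
Pig Latin = "eartay"


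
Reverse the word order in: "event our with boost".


Original: "event our with boost"
Words (1..n): event | our | with | boost
Reversed (n..1): boost | with | our | event
Result = "boost with our event"


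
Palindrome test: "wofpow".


Word: "wofpow"
Reversed: "wopfow"
Forward == Backward? wofpow != wopfow
Palindrome = No


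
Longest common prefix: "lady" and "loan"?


Word 1: "lady"
Word 2: "loan"
Comparing from start:
  Pos 0: 'l' == 'l'
  Pos 1: 'a' != 'o' (stop)
LCP = "l" (length 1)


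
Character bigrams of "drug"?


Word: "drug" (length 4)
Number of bigrams = 4 - 2 + 1 = 3
  Position 0: "dr"
  Position 1: "ru"
  Position 2: "ug"
Bigrams = "dr", "ru", "ug"


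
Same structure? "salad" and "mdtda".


Pattern of "salad": [0, 1, 2, 1, 3]
Pattern of "mdtda": [0, 1, 2, 1, 3]
Patterns match
Same pattern = Yes


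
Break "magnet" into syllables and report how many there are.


Word: "magnet"
Syllable breakdown: mag · net
Counting: 2 parts
= 2 syllables


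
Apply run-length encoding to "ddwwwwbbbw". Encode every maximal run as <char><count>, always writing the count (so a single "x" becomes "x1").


String: "ddwwwwbbbw"
Scanning for consecutive runs:
  'd' x 2
  'w' x 4
  'b' x 3
  'w' x 1
RLE = "d2w4b3w1"


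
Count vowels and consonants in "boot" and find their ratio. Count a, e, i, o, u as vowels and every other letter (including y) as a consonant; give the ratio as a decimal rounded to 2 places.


Word: "boot"
Vowels (a,e,i,o,u): 2
Consonants: 2
Ratio = 2/2
= 1.00


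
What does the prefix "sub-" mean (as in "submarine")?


Prefix: sub-
As in: submarine -> sub- + marine
Meaning = under / below


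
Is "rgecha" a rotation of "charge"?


Word: "charge", Candidate: "rgecha"
Method: check if candidate is substring of word+word
"chargecharge" contains "rgecha"? Yes
Is rotation = Yes


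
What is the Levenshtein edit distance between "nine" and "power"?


Word 1: "nine" (length 4)
Word 2: "power" (length 5)
One optimal edit sequence (insert/delete/substitute each cost 1):
  1. substitute 'n' -> 'p'  (+1)
  2. substitute 'i' -> 'o'  (+1)
  3. substitute 'n' -> 'w'  (+1)
  4. keep 'e'
  5. insert 'r'  (+1)
Total edit operations: 4
Edit distance = 4


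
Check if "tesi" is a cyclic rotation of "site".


Word: "site", Candidate: "tesi"
Method: check if candidate is substring of word+word
"sitesite" contains "tesi"? Yes
Is rotation = Yes


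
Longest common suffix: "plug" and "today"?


Word 1: "plug"
Word 2: "today"
Comparing from end:
  Pos -1: 'g' != 'y' (stop)
LCS = "" (length 0)


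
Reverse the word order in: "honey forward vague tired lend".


Original: "honey forward vague tired lend"
Words (1..n): honey | forward | vague | tired | lend
Reversed (n..1): lend | tired | vague | forward | honey
Result = "lend tired vague forward honey"


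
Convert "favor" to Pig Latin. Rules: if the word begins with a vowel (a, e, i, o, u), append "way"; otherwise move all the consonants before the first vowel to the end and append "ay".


Word: "favor"
Starts with consonant(s) → move to end, add 'ay'
Consonant cluster: "f"
Pig Latin = "avorfay"


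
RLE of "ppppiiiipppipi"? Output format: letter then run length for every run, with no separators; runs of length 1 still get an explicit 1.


String: "ppppiiiipppipi"
Scanning for consecutive runs:
  'p' x 4
  'i' x 4
  'p' x 3
  'i' x 1
  'p' x 1
  'i' x 1
RLE = "p4i4p3i1p1i1"


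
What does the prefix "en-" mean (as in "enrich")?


Prefix: en-
As in: enrich -> en- + rich
Meaning = cause to / put into


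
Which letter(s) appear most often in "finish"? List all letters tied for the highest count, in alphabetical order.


Word: "finish"
Letter counts:
  'f': 1
  'h': 1
  'i': 2
  'n': 1
  's': 1
Maximum count = 2
Most frequent = 'i' (2 times each)


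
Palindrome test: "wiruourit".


Word: "wiruourit"
Reversed: "tiruouriw"
Forward == Backward? wiruourit != tiruouriw
Palindrome = No


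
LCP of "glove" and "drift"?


Word 1: "glove"
Word 2: "drift"
Comparing from start:
  Pos 0: 'g' != 'd' (stop)
LCP = "" (length 0)


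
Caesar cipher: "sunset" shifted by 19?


Word: "sunset"
Shift: 19
Each letter → (letter + shift) mod 26:
  's' (18) + 19 = 11 → 'l'
  'u' (20) + 19 = 13 → 'n'
  'n' (13) + 19 = 6 → 'g'
  's' (18) + 19 = 11 → 'l'
  'e' (4) + 19 = 23 → 'x'
  't' (19) + 19 = 12 → 'm'
Result = "lnglxm"


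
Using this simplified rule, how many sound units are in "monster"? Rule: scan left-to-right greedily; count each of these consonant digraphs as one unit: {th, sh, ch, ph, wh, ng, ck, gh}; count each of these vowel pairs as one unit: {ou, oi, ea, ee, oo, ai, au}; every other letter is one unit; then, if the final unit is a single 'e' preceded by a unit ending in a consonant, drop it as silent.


Word: "monster" (7 letters)
Left-to-right scan:
  (1) 'm' (letter)
  (2) 'o' (letter)
  (3) 'n' (letter)
  (4) 's' (letter)
  (5) 't' (letter)
  (6) 'e' (letter)
  (7) 'r' (letter)
Units from scan: 7
Sound units = 7 units


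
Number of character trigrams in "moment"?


Word: "moment" (length 6)
Number of 3-grams = length - 3 + 1 = 6 - 3 + 1
= 4


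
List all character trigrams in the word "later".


Word: "later" (length 5)
Number of trigrams = 5 - 3 + 1 = 3
  Position 0: "lat"
  Position 1: "ate"
  Position 2: "ter"
Trigrams = "lat", "ate", "ter"


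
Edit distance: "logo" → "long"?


Word 1: "logo" (length 4)
Word 2: "long" (length 4)
One optimal edit sequence (insert/delete/substitute each cost 1):
  1. keep 'l'
  2. keep 'o'
  3. substitute 'g' -> 'n'  (+1)
  4. substitute 'o' -> 'g'  (+1)
Total edit operations: 2
Edit distance = 2


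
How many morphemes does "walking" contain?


Word: "walking"
Morphemes: walk / -ing
Each morpheme carries meaning
= 2 morphemes


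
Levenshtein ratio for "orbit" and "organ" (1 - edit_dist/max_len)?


Word 1: "orbit" (length 5)
Word 2: "organ" (length 5)
One optimal edit sequence:
  1. keep 'o'
  2. keep 'r'
  3. substitute 'b' -> 'g'  (+1)
  4. substitute 'i' -> 'a'  (+1)
  5. substitute 't' -> 'n'  (+1)
Edit distance = 3
Max length = max(5, 5) = 5
Similarity = 1 - 3/5
= 0.4000


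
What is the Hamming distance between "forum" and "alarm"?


Comparing character by character (same length = 5):
  Pos 0: 'f' vs 'a' !=
  Pos 1: 'o' vs 'l' !=
  Pos 2: 'r' vs 'a' !=
  Pos 3: 'u' vs 'r' !=
  Pos 4: 'm' vs 'm' =
Hamming distance = 4


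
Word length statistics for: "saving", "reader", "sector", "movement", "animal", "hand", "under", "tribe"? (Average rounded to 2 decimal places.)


Lengths: "saving"=6, "reader"=6, "sector"=6, "movement"=8, "animal"=6, "hand"=4, "under"=5, "tribe"=5
Sum = 46, Count = 8
Average = 46/8 = 5.75
= avg=5.75, min=4, max=8


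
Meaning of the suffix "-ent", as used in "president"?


Suffix: -ent
Example: president (preside + -ent, with a spelling change)
Meaning = one who / that which


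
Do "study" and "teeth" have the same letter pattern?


Pattern of "study": [0, 1, 2, 3, 4]
Pattern of "teeth": [0, 1, 1, 0, 2]
Patterns do not match
Same pattern = No


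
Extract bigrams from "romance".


Word: "romance" (length 7)
Number of bigrams = 7 - 2 + 1 = 6
  Position 0: "ro"
  Position 1: "om"
  Position 2: "ma"
  Position 3: "an"
  Position 4: "nc"
  Position 5: "ce"
Bigrams = "ro", "om", "ma", "an", "nc", "ce"


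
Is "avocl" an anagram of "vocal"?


Word 1: "vocal" → sorted: aclov
Word 2: "avocl" → sorted: aclov
Same letters? aclov == aclov
Anagram = Yes


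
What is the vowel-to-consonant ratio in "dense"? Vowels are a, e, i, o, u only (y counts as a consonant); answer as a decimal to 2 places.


Word: "dense"
Vowels (a,e,i,o,u): 2
Consonants: 3
Ratio = 2/3
= 0.67


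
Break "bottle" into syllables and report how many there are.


Word: "bottle"
Syllable breakdown: bot · tle
Counting: 2 parts
= 2 syllables


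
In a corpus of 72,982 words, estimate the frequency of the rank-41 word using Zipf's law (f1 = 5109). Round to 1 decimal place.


Zipf's law: f(r) = f(1) / r
f(1) = 5109
f(41) = 5109 / 41
= 124.6 occurrences


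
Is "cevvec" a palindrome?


Word: "cevvec"
Reversed: "cevvec"
Forward == Backward? cevvec == cevvec
Palindrome = Yes


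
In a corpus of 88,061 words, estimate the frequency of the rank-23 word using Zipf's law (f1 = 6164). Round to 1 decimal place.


Zipf's law: f(r) = f(1) / r
f(1) = 6164
f(23) = 6164 / 23
= 268.0 occurrences


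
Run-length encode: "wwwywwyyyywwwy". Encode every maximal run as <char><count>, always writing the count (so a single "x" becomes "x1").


String: "wwwywwyyyywwwy"
Scanning for consecutive runs:
  'w' x 3
  'y' x 1
  'w' x 2
  'y' x 4
  'w' x 3
  'y' x 1
RLE = "w3y1w2y4w3y1"


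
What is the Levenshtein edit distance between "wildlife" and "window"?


Word 1: "wildlife" (length 8)
Word 2: "window" (length 6)
One optimal edit sequence (insert/delete/substitute each cost 1):
  1. keep 'w'
  2. keep 'i'
  3. substitute 'l' -> 'n'  (+1)
  4. keep 'd'
  5. delete 'l'  (+1)
  6. delete 'i'  (+1)
  7. substitute 'f' -> 'o'  (+1)
  8. substitute 'e' -> 'w'  (+1)
Total edit operations: 5
Edit distance = 5


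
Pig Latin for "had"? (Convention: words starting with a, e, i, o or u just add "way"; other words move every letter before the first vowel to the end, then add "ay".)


Word: "had"
Starts with consonant(s) → move to end, add 'ay'
Consonant cluster: "h"
Pig Latin = "adhay"


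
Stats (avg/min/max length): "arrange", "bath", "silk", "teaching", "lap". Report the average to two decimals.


Lengths: "arrange"=7, "bath"=4, "silk"=4, "teaching"=8, "lap"=3
Sum = 26, Count = 5
Average = 26/5 = 5.20
= avg=5.20, min=3, max=8


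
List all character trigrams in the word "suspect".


Word: "suspect" (length 7)
Number of trigrams = 7 - 3 + 1 = 5
  Position 0: "sus"
  Position 1: "usp"
  Position 2: "spe"
  Position 3: "pec"
  Position 4: "ect"
Trigrams = "sus", "usp", "spe", "pec", "ect"


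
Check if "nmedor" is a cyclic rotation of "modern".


Word: "modern", Candidate: "nmedor"
Method: check if candidate is substring of word+word
"modernmodern" contains "nmedor"? No
Is rotation = No


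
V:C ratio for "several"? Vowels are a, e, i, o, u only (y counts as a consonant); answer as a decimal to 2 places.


Word: "several"
Vowels (a,e,i,o,u): 3
Consonants: 4
Ratio = 3/4
= 0.75


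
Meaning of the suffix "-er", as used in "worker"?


Suffix: -er
Example: worker = work + -er
Meaning = one who / more


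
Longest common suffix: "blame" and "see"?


Word 1: "blame"
Word 2: "see"
Comparing from end:
  Pos -1: 'e' == 'e'
  Pos -2: 'm' != 'e' (stop)
LCS = "e" (length 1)


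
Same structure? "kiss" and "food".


Pattern of "kiss": [0, 1, 2, 2]
Pattern of "food": [0, 1, 1, 2]
Patterns do not match
Same pattern = No


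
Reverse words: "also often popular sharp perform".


Original: "also often popular sharp perform"
Words (1..n): also | often | popular | sharp | perform
Reversed (n..1): perform | sharp | popular | often | also
Result = "perform sharp popular often also"


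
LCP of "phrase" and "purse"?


Word 1: "phrase"
Word 2: "purse"
Comparing from start:
  Pos 0: 'p' == 'p'
  Pos 1: 'h' != 'u' (stop)
LCP = "p" (length 1)


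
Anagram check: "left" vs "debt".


Word 1: "left" → sorted: eflt
Word 2: "debt" → sorted: bdet
Same letters? eflt != bdet
Anagram = No


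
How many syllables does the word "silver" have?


Word: "silver"
Syllable breakdown: sil / ver
Counting: 2 parts
= 2 syllables


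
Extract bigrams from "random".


Word: "random" (length 6)
Number of bigrams = 6 - 2 + 1 = 5
  Position 0: "ra"
  Position 1: "an"
  Position 2: "nd"
  Position 3: "do"
  Position 4: "om"
Bigrams = "ra", "an", "nd", "do", "om"


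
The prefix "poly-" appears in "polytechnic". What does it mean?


Prefix: poly-
Example: polytechnic = poly- + technic
Meaning = many


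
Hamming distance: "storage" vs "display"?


Comparing character by character (same length = 7):
  Pos 0: 's' vs 'd' !=
  Pos 1: 't' vs 'i' !=
  Pos 2: 'o' vs 's' !=
  Pos 3: 'r' vs 'p' !=
  Pos 4: 'a' vs 'l' !=
  Pos 5: 'g' vs 'a' !=
  Pos 6: 'e' vs 'y' !=
Hamming distance = 7


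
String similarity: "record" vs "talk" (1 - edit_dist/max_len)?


Word 1: "record" (length 6)
Word 2: "talk" (length 4)
One optimal edit sequence:
  1. delete 'r'  (+1)
  2. delete 'e'  (+1)
  3. substitute 'c' -> 't'  (+1)
  4. substitute 'o' -> 'a'  (+1)
  5. substitute 'r' -> 'l'  (+1)
  6. substitute 'd' -> 'k'  (+1)
Edit distance = 6
Max length = max(6, 4) = 6
Similarity = 1 - 6/6
= 0.0000


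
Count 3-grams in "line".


Word: "line" (length 4)
Number of 3-grams = length - 3 + 1 = 4 - 3 + 1
= 2


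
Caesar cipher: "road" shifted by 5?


Word: "road"
Shift: 5
Each letter → (letter + shift) mod 26:
  'r' (17) + 5 = 22 → 'w'
  'o' (14) + 5 = 19 → 't'
  'a' (0) + 5 = 5 → 'f'
  'd' (3) + 5 = 8 → 'i'
Result = "wtfi"


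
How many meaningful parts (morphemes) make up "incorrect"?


Word: "incorrect"
Morphemes: in- / correct
Each morpheme carries meaning
= 2 morphemes


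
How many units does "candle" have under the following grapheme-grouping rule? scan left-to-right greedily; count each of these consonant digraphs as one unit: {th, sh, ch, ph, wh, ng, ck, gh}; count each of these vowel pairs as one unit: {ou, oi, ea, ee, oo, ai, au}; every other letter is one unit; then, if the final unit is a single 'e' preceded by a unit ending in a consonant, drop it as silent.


Word: "candle" (6 letters)
Left-to-right scan:
  (1) 'c' (letter)
  (2) 'a' (letter)
  (3) 'n' (letter)
  (4) 'd' (letter)
  (5) 'l' (letter)
  (6) 'e' (letter)
Units from scan: 6
Final unit is 'e' after a consonant -> drop as silent (-1)
Sound units = 5 units


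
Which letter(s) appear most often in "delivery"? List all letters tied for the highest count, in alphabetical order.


Word: "delivery"
Letter counts:
  'd': 1
  'e': 2
  'i': 1
  'l': 1
  'r': 1
  'v': 1
  'y': 1
Maximum count = 2
Most frequent = 'e' (2 times each)


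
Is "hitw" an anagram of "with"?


Word 1: "with" → sorted: hitw
Word 2: "hitw" → sorted: hitw
Same letters? hitw == hitw
Anagram = Yes


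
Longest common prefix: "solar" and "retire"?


Word 1: "solar"
Word 2: "retire"
Comparing from start:
  Pos 0: 's' != 'r' (stop)
LCP = "" (length 0)


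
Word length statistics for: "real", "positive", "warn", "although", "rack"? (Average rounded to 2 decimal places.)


Lengths: "real"=4, "positive"=8, "warn"=4, "although"=8, "rack"=4
Sum = 28, Count = 5
Average = 28/5 = 5.60
= avg=5.60, min=4, max=8


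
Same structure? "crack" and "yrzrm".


Pattern of "crack": [0, 1, 2, 0, 3]
Pattern of "yrzrm": [0, 1, 2, 1, 3]
Patterns do not match
Same pattern = No


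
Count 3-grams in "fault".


Word: "fault" (length 5)
Number of 3-grams = length - 3 + 1 = 5 - 3 + 1
= 3


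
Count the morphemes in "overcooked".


Word: "overcooked"
Morphemes: over- | cook | -ed
Each morpheme carries meaning
= 3 morphemes


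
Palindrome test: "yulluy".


Word: "yulluy"
Reversed: "yulluy"
Forward == Backward? yulluy == yulluy
Palindrome = Yes


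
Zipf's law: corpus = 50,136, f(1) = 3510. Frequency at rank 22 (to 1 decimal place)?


Zipf's law: f(r) = f(1) / r
f(1) = 3510
f(22) = 3510 / 22
= 159.5 occurrences


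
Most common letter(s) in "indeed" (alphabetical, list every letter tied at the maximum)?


Word: "indeed"
Letter counts:
  'd': 2
  'e': 2
  'i': 1
  'n': 1
Maximum count = 2
Most frequent = 'd', 'e' (2 times each)


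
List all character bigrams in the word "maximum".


Word: "maximum" (length 7)
Number of bigrams = 7 - 2 + 1 = 6
  Position 0: "ma"
  Position 1: "ax"
  Position 2: "xi"
  Position 3: "im"
  Position 4: "mu"
  Position 5: "um"
Bigrams = "ma", "ax", "xi", "im", "mu", "um"


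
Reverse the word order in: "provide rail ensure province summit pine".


Original: "provide rail ensure province summit pine"
Words (1..n): provide | rail | ensure | province | summit | pine
Reversed (n..1): pine | summit | province | ensure | rail | provide
Result = "pine summit province ensure rail provide"


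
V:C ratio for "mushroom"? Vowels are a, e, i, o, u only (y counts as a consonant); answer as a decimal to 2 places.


Word: "mushroom"
Vowels (a,e,i,o,u): 3
Consonants: 5
Ratio = 3/5
= 0.60


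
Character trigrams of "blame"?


Word: "blame" (length 5)
Number of trigrams = 5 - 3 + 1 = 3
  Position 0: "bla"
  Position 1: "lam"
  Position 2: "ame"
Trigrams = "bla", "lam", "ame"


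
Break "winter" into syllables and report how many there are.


Word: "winter"
Syllable breakdown: win / ter
Counting: 2 parts
= 2 syllables


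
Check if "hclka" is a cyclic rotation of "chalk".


Word: "chalk", Candidate: "hclka"
Method: check if candidate is substring of word+word
"chalkchalk" contains "hclka"? No
Is rotation = No


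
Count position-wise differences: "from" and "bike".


Comparing character by character (same length = 4):
  Pos 0: 'f' vs 'b' !=
  Pos 1: 'r' vs 'i' !=
  Pos 2: 'o' vs 'k' !=
  Pos 3: 'm' vs 'e' !=
Hamming distance = 4


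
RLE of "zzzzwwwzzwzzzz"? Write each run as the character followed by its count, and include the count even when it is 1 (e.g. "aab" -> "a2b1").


String: "zzzzwwwzzwzzzz"
Scanning for consecutive runs:
  'z' x 4
  'w' x 3
  'z' x 2
  'w' x 1
  'z' x 4
RLE = "z4w3z2w1z4"


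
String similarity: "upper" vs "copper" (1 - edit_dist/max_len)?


Word 1: "upper" (length 5)
Word 2: "copper" (length 6)
One optimal edit sequence:
  1. insert 'c'  (+1)
  2. substitute 'u' -> 'o'  (+1)
  3. keep 'p'
  4. keep 'p'
  5. keep 'e'
  6. keep 'r'
Edit distance = 2
Max length = max(5, 6) = 6
Similarity = 1 - 2/6
= 0.6667


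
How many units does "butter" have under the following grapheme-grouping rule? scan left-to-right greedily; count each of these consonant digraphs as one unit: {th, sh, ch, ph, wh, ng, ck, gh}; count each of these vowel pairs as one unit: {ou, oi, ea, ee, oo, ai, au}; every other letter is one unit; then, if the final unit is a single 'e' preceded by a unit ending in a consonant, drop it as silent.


Word: "butter" (6 letters)
Left-to-right scan:
  (1) 'b' (letter)
  (2) 'u' (letter)
  (3) 't' (letter)
  (4) 't' (letter)
  (5) 'e' (letter)
  (6) 'r' (letter)
Units from scan: 6
Sound units = 6 units


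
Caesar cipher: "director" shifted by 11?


Word: "director"
Shift: 11
Each letter → (letter + shift) mod 26:
  'd' (3) + 11 = 14 → 'o'
  'i' (8) + 11 = 19 → 't'
  'r' (17) + 11 = 2 → 'c'
  'e' (4) + 11 = 15 → 'p'
  'c' (2) + 11 = 13 → 'n'
  't' (19) + 11 = 4 → 'e'
  'o' (14) + 11 = 25 → 'z'
  'r' (17) + 11 = 2 → 'c'
Result = "otcpnezc"


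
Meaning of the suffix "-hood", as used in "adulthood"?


Suffix: -hood
Example: adulthood = adult + -hood
Meaning = state / condition


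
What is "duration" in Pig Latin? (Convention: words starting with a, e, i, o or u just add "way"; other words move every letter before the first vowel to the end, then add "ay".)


Word: "duration"
Starts with consonant(s) → move to end, add 'ay'
Consonant cluster: "d"
Pig Latin = "urationday"


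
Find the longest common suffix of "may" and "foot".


Word 1: "may"
Word 2: "foot"
Comparing from end:
  Pos -1: 'y' != 't' (stop)
LCS = "" (length 0)


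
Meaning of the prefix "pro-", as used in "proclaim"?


Prefix: pro-
Example: proclaim = pro- + claim
Meaning = forward / in favor of


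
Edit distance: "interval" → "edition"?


Word 1: "interval" (length 8)
Word 2: "edition" (length 7)
One optimal edit sequence (insert/delete/substitute each cost 1):
  1. delete 'i'  (+1)
  2. substitute 'n' -> 'e'  (+1)
  3. substitute 't' -> 'd'  (+1)
  4. substitute 'e' -> 'i'  (+1)
  5. substitute 'r' -> 't'  (+1)
  6. substitute 'v' -> 'i'  (+1)
  7. substitute 'a' -> 'o'  (+1)
  8. substitute 'l' -> 'n'  (+1)
Total edit operations: 8
Edit distance = 8


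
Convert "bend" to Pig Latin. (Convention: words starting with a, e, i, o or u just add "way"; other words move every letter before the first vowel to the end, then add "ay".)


Word: "bend"
Starts with consonant(s) → move to end, add 'ay'
Consonant cluster: "b"
Pig Latin = "endbay"


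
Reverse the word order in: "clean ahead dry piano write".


Original: "clean ahead dry piano write"
Words (1..n): clean | ahead | dry | piano | write
Reversed (n..1): write | piano | dry | ahead | clean
Result = "write piano dry ahead clean"


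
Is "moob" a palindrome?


Word: "moob"
Reversed: "boom"
Forward == Backward? moob != boom
Palindrome = No


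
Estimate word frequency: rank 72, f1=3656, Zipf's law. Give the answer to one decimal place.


Zipf's law: f(r) = f(1) / r
f(1) = 3656
f(72) = 3656 / 72
= 50.8 occurrences


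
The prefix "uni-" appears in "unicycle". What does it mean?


Prefix: uni-
Example: unicycle (uni- + cycle)
Meaning = one


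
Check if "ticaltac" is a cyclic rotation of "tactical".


Word: "tactical", Candidate: "ticaltac"
Method: check if candidate is substring of word+word
"tacticaltactical" contains "ticaltac"? Yes
Is rotation = Yes


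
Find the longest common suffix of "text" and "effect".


Word 1: "text"
Word 2: "effect"
Comparing from end:
  Pos -1: 't' == 't'
  Pos -2: 'x' != 'c' (stop)
LCS = "t" (length 1)


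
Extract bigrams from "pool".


Word: "pool" (length 4)
Number of bigrams = 4 - 2 + 1 = 3
  Position 0: "po"
  Position 1: "oo"
  Position 2: "ol"
Bigrams = "po", "oo", "ol"


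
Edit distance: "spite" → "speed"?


Word 1: "spite" (length 5)
Word 2: "speed" (length 5)
One optimal edit sequence (insert/delete/substitute each cost 1):
  1. keep 's'
  2. keep 'p'
  3. substitute 'i' -> 'e'  (+1)
  4. substitute 't' -> 'e'  (+1)
  5. substitute 'e' -> 'd'  (+1)
Total edit operations: 3
Edit distance = 3


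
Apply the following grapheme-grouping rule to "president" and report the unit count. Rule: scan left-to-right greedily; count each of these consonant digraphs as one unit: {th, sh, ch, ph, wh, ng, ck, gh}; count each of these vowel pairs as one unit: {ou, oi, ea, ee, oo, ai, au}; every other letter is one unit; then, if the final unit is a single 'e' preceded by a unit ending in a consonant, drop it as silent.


Word: "president" (9 letters)
Left-to-right scan:
  [1] 'p' (letter)
  [2] 'r' (letter)
  [3] 'e' (letter)
  [4] 's' (letter)
  [5] 'i' (letter)
  [6] 'd' (letter)
  [7] 'e' (letter)
  [8] 'n' (letter)
  [9] 't' (letter)
Units from scan: 9
Sound units = 9 units


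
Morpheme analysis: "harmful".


Word: "harmful"
Morphemes: harm | -ful
Each morpheme carries meaning
= 2 morphemes


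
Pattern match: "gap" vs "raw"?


Pattern of "gap": [0, 1, 2]
Pattern of "raw": [0, 1, 2]
Patterns match
Same pattern = Yes


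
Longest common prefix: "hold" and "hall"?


Word 1: "hold"
Word 2: "hall"
Comparing from start:
  Pos 0: 'h' == 'h'
  Pos 1: 'o' != 'a' (stop)
LCP = "h" (length 1)


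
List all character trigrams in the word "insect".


Word: "insect" (length 6)
Number of trigrams = 6 - 3 + 1 = 4
  Position 0: "ins"
  Position 1: "nse"
  Position 2: "sec"
  Position 3: "ect"
Trigrams = "ins", "nse", "sec", "ect"


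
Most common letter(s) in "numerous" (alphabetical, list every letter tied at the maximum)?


Word: "numerous"
Letter counts:
  'e': 1
  'm': 1
  'n': 1
  'o': 1
  'r': 1
  's': 1
  'u': 2
Maximum count = 2
Most frequent = 'u' (2 times each)


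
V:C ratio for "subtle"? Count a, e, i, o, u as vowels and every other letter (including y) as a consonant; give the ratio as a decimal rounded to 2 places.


Word: "subtle"
Vowels (a,e,i,o,u): 2
Consonants: 4
Ratio = 2/4
= 0.50


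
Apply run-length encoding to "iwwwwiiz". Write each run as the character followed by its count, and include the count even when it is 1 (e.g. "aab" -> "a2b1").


String: "iwwwwiiz"
Scanning for consecutive runs:
  'i' x 1
  'w' x 4
  'i' x 2
  'z' x 1
RLE = "i1w4i2z1"


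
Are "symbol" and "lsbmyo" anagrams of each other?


Word 1: "symbol" → sorted: blmosy
Word 2: "lsbmyo" → sorted: blmosy
Same letters? blmosy == blmosy
Anagram = Yes


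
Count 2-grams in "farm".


Word: "farm" (length 4)
Number of 2-grams = length - 2 + 1 = 4 - 2 + 1
= 3


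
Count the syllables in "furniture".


Word: "furniture"
Syllable breakdown: fur · ni · ture
Counting: 3 parts
= 3 syllables


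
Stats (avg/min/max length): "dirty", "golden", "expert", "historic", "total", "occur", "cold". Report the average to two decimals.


Lengths: "dirty"=5, "golden"=6, "expert"=6, "historic"=8, "total"=5, "occur"=5, "cold"=4
Sum = 39, Count = 7
Average = 39/7 = 5.57
= avg=5.57, min=4, max=8


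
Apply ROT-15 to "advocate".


Word: "advocate"
Shift: 15
Each letter → (letter + shift) mod 26:
  'a' (0) + 15 = 15 → 'p'
  'd' (3) + 15 = 18 → 's'
  'v' (21) + 15 = 10 → 'k'
  'o' (14) + 15 = 3 → 'd'
  'c' (2) + 15 = 17 → 'r'
  'a' (0) + 15 = 15 → 'p'
  't' (19) + 15 = 8 → 'i'
  'e' (4) + 15 = 19 → 't'
Result = "pskdrpit"


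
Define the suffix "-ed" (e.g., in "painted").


Suffix: -ed
Example: painted (paint + -ed)
Meaning = past tense


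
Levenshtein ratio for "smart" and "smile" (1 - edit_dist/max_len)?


Word 1: "smart" (length 5)
Word 2: "smile" (length 5)
One optimal edit sequence:
  1. keep 's'
  2. keep 'm'
  3. substitute 'a' -> 'i'  (+1)
  4. substitute 'r' -> 'l'  (+1)
  5. substitute 't' -> 'e'  (+1)
Edit distance = 3
Max length = max(5, 5) = 5
Similarity = 1 - 3/5
= 0.4000


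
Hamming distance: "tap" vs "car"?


Comparing character by character (same length = 3):
  Pos 0: 't' vs 'c' !=
  Pos 1: 'a' vs 'a' =
  Pos 2: 'p' vs 'r' !=
Hamming distance = 2


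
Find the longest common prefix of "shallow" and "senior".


Word 1: "shallow"
Word 2: "senior"
Comparing from start:
  Pos 0: 's' == 's'
  Pos 1: 'h' != 'e' (stop)
LCP = "s" (length 1)


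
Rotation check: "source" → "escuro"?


Word: "source", Candidate: "escuro"
Method: check if candidate is substring of word+word
"sourcesource" contains "escuro"? No
Is rotation = No


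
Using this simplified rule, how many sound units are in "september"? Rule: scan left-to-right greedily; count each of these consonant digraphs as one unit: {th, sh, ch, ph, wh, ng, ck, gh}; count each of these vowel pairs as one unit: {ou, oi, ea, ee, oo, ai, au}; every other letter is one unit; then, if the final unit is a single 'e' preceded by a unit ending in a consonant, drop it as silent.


Word: "september" (9 letters)
Left-to-right scan:
  1. 's' (letter)
  2. 'e' (letter)
  3. 'p' (letter)
  4. 't' (letter)
  5. 'e' (letter)
  6. 'm' (letter)
  7. 'b' (letter)
  8. 'e' (letter)
  9. 'r' (letter)
Units from scan: 9
Sound units = 9 units


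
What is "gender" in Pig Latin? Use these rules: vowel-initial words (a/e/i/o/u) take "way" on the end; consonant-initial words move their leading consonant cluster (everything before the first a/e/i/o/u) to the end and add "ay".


Word: "gender"
Starts with consonant(s) → move to end, add 'ay'
Consonant cluster: "g"
Pig Latin = "endergay"


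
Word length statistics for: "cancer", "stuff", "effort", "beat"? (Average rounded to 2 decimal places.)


Lengths: "cancer"=6, "stuff"=5, "effort"=6, "beat"=4
Sum = 21, Count = 4
Average = 21/4 = 5.25
= avg=5.25, min=4, max=6


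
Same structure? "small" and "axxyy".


Pattern of "small": [0, 1, 2, 3, 3]
Pattern of "axxyy": [0, 1, 1, 2, 2]
Patterns do not match
Same pattern = No


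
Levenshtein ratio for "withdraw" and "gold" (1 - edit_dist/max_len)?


Word 1: "withdraw" (length 8)
Word 2: "gold" (length 4)
One optimal edit sequence:
  1. delete 'w'  (+1)
  2. substitute 'i' -> 'g'  (+1)
  3. substitute 't' -> 'o'  (+1)
  4. substitute 'h' -> 'l'  (+1)
  5. keep 'd'
  6. delete 'r'  (+1)
  7. delete 'a'  (+1)
  8. delete 'w'  (+1)
Edit distance = 7
Max length = max(8, 4) = 8
Similarity = 1 - 7/8
= 0.1250


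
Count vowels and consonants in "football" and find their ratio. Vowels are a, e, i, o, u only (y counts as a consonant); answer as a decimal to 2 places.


Word: "football"
Vowels (a,e,i,o,u): 3
Consonants: 5
Ratio = 3/5
= 0.60


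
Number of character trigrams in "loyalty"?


Word: "loyalty" (length 7)
Number of 3-grams = length - 3 + 1 = 7 - 3 + 1
= 5


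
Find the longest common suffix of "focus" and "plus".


Word 1: "focus"
Word 2: "plus"
Comparing from end:
  Pos -1: 's' == 's'
  Pos -2: 'u' == 'u'
  Pos -3: 'c' != 'l' (stop)
LCS = "us" (length 2)


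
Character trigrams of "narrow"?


Word: "narrow" (length 6)
Number of trigrams = 6 - 3 + 1 = 4
  Position 0: "nar"
  Position 1: "arr"
  Position 2: "rro"
  Position 3: "row"
Trigrams = "nar", "arr", "rro", "row"


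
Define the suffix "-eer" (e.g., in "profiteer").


Suffix: -eer
As in: profiteer -> profit + -eer
Meaning = one who is concerned with


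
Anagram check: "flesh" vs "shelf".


Word 1: "flesh" → sorted: efhls
Word 2: "shelf" → sorted: efhls
Same letters? efhls == efhls
Anagram = Yes


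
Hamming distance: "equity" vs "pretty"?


Comparing character by character (same length = 6):
  Pos 0: 'e' vs 'p' !=
  Pos 1: 'q' vs 'r' !=
  Pos 2: 'u' vs 'e' !=
  Pos 3: 'i' vs 't' !=
  Pos 4: 't' vs 't' =
  Pos 5: 'y' vs 'y' =
Hamming distance = 4


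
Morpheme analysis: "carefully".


Word: "carefully"
Morphemes: care / -ful / -ly
Each morpheme carries meaning
= 3 morphemes


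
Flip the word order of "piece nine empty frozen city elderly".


Original: "piece nine empty frozen city elderly"
Words (1..n): piece | nine | empty | frozen | city | elderly
Reversed (n..1): elderly | city | frozen | empty | nine | piece
Result = "elderly city frozen empty nine piece"


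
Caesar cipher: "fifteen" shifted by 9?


Word: "fifteen"
Shift: 9
Each letter → (letter + shift) mod 26:
  'f' (5) + 9 = 14 → 'o'
  'i' (8) + 9 = 17 → 'r'
  'f' (5) + 9 = 14 → 'o'
  't' (19) + 9 = 2 → 'c'
  'e' (4) + 9 = 13 → 'n'
  'e' (4) + 9 = 13 → 'n'
  'n' (13) + 9 = 22 → 'w'
Result = "orocnnw"


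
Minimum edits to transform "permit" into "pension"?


Word 1: "permit" (length 6)
Word 2: "pension" (length 7)
One optimal edit sequence (insert/delete/substitute each cost 1):
  1. keep 'p'
  2. keep 'e'
  3. substitute 'r' -> 'n'  (+1)
  4. substitute 'm' -> 's'  (+1)
  5. keep 'i'
  6. insert 'o'  (+1)
  7. substitute 't' -> 'n'  (+1)
Total edit operations: 4
Edit distance = 4


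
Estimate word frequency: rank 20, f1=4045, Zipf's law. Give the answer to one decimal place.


Zipf's law: f(r) = f(1) / r
f(1) = 4045
f(20) = 4045 / 20
= 202.3 occurrences


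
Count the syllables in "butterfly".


Word: "butterfly"
Syllable breakdown: but | ter | fly
Counting: 3 parts
= 3 syllables


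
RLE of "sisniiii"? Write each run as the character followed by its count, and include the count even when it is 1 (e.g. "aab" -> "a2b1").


String: "sisniiii"
Scanning for consecutive runs:
  's' x 1
  'i' x 1
  's' x 1
  'n' x 1
  'i' x 4
RLE = "s1i1s1n1i4"


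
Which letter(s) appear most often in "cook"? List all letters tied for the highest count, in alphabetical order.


Word: "cook"
Letter counts:
  'c': 1
  'k': 1
  'o': 2
Maximum count = 2
Most frequent = 'o' (2 times each)


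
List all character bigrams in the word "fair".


Word: "fair" (length 4)
Number of bigrams = 4 - 2 + 1 = 3
  Position 0: "fa"
  Position 1: "ai"
  Position 2: "ir"
Bigrams = "fa", "ai", "ir"


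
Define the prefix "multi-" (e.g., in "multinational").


Prefix: multi-
As in: multinational -> multi- + national
Meaning = many


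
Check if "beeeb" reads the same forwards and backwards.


Word: "beeeb"
Reversed: "beeeb"
Forward == Backward? beeeb == beeeb
Palindrome = Yes


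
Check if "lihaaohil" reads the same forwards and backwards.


Word: "lihaaohil"
Reversed: "lihoaahil"
Forward == Backward? lihaaohil != lihoaahil
Palindrome = No


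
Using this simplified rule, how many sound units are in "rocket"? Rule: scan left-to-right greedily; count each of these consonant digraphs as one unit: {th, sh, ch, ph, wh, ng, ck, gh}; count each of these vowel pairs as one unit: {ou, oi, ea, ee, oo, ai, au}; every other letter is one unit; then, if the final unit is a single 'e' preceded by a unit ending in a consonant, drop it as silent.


Word: "rocket" (6 letters)
Left-to-right scan:
  1. 'r' (letter)
  2. 'o' (letter)
  3. 'ck' (digraph)
  4. 'e' (letter)
  5. 't' (letter)
Units from scan: 5
Sound units = 5 units


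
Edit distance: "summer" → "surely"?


Word 1: "summer" (length 6)
Word 2: "surely" (length 6)
One optimal edit sequence (insert/delete/substitute each cost 1):
  1. keep 's'
  2. keep 'u'
  3. substitute 'm' -> 'r'  (+1)
  4. substitute 'm' -> 'e'  (+1)
  5. substitute 'e' -> 'l'  (+1)
  6. substitute 'r' -> 'y'  (+1)
Total edit operations: 4
Edit distance = 4


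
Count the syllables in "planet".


Word: "planet"
Syllable breakdown: plan · et
Counting: 2 parts
= 2 syllables


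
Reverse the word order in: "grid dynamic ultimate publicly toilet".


Original: "grid dynamic ultimate publicly toilet"
Words (1..n): grid | dynamic | ultimate | publicly | toilet
Reversed (n..1): toilet | publicly | ultimate | dynamic | grid
Result = "toilet publicly ultimate dynamic grid"


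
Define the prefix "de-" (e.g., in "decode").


Prefix: de-
As in: decode -> de- + code
Meaning = remove / reverse


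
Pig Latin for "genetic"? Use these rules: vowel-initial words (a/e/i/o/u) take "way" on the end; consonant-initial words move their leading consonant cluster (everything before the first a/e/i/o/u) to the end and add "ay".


Word: "genetic"
Starts with consonant(s) → move to end, add 'ay'
Consonant cluster: "g"
Pig Latin = "eneticgay"


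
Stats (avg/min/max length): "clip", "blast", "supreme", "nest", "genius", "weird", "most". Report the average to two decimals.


Lengths: "clip"=4, "blast"=5, "supreme"=7, "nest"=4, "genius"=6, "weird"=5, "most"=4
Sum = 35, Count = 7
Average = 35/7 = 5.00
= avg=5.00, min=4, max=7


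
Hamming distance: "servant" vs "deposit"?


Comparing character by character (same length = 7):
  Pos 0: 's' vs 'd' !=
  Pos 1: 'e' vs 'e' =
  Pos 2: 'r' vs 'p' !=
  Pos 3: 'v' vs 'o' !=
  Pos 4: 'a' vs 's' !=
  Pos 5: 'n' vs 'i' !=
  Pos 6: 't' vs 't' =
Hamming distance = 5


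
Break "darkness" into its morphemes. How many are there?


Word: "darkness"
Morphemes: dark / -ness
Each morpheme carries meaning
= 2 morphemes


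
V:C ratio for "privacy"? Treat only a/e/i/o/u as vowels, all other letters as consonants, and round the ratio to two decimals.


Word: "privacy"
Vowels (a,e,i,o,u): 2
Consonants: 5
Ratio = 2/5
= 0.40


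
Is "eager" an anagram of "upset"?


Word 1: "upset" → sorted: epstu
Word 2: "eager" → sorted: aeegr
Same letters? epstu != aeegr
Anagram = No


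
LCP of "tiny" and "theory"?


Word 1: "tiny"
Word 2: "theory"
Comparing from start:
  Pos 0: 't' == 't'
  Pos 1: 'i' != 'h' (stop)
LCP = "t" (length 1)


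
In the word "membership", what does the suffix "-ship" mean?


Suffix: -ship
Example: membership = member + -ship
Meaning = state / position


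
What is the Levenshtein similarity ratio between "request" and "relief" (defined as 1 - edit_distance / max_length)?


Word 1: "request" (length 7)
Word 2: "relief" (length 6)
One optimal edit sequence:
  1. keep 'r'
  2. keep 'e'
  3. substitute 'q' -> 'l'  (+1)
  4. substitute 'u' -> 'i'  (+1)
  5. keep 'e'
  6. delete 's'  (+1)
  7. substitute 't' -> 'f'  (+1)
Edit distance = 4
Max length = max(7, 6) = 7
Similarity = 1 - 4/7
= 0.4286
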